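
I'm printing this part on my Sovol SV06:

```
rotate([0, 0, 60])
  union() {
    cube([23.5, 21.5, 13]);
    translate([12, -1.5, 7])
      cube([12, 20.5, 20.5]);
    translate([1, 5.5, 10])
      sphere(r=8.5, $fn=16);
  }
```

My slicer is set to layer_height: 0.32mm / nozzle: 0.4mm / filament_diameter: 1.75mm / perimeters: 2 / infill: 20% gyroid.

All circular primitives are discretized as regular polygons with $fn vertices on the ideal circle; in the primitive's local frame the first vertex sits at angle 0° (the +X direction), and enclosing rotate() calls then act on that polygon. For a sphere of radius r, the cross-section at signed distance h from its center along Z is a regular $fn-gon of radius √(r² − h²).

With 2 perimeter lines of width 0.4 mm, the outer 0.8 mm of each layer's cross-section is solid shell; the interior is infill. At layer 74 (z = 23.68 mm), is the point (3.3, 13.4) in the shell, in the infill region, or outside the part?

At z = 23.68 mm: the cube is not intersected at this z (z outside [0, 13]); the cube at (12, -1.5) is present — its section is the full 12×20.5 rectangle; the sphere at (1, 5.5) is absent (|z−center|=13.680 > r=8.5); Combining (union): only the 12×20.5 cube at (12, -1.5) is present, so the union is just that shape — 1 connected region; (rotated 60° about Z; rotation is an isometry so areas/perimeters/island counts are preserved). Overall, the cross-section is a single solid region. Undo the 60° rotation: the query point maps to (13.255, 3.842) in the un-rotated model frame. The nearest boundary edge runs (12.00, 19.00)→(12.00, -1.50); distance from the point to it = 1.25 mm. The point is inside the cross-section and 1.25 mm from the nearest boundary — more than the 0.8 mm shell width (2 × 0.4), so it's in the infill interior.

infill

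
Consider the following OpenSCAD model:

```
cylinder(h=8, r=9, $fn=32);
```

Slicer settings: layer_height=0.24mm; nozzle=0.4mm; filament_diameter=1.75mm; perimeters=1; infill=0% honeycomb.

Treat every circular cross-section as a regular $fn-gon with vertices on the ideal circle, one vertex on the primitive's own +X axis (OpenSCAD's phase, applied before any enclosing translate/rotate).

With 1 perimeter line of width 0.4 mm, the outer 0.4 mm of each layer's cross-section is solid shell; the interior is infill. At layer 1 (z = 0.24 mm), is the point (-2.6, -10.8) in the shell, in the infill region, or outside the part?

At z = 0.24 mm: the cylinder: section is a regular 32-gon, circumradius r=9. Overall, the cross-section is a single solid region. The nearest boundary edge runs (-3.44, -8.31)→(-1.76, -8.83); distance from the point to it = 2.13 mm. The point is not inside any of the regions above, so it lies outside the cross-section (2.13 mm from the nearest boundary).

outside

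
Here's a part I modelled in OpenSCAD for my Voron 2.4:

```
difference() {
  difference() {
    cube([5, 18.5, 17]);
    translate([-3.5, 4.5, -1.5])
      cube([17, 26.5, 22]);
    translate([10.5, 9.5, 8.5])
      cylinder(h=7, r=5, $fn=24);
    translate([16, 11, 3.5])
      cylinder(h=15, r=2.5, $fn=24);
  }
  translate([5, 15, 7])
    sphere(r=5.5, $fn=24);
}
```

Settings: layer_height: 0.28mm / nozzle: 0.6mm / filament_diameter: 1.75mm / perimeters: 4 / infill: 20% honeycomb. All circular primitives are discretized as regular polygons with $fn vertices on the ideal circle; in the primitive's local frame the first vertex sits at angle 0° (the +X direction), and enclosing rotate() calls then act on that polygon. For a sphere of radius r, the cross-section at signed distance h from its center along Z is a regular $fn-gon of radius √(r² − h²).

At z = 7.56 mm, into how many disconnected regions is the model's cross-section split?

At z = 7.56 mm: the cube (footprint 5×18.5) is included at this height; the 17×26.5 cube at (-3.5, 4.5) contributes its full rectangle; the cylinder at (10.5, 9.5) is not intersected at this z (z outside [8.5, 15.5]); the r=2.5 cylinder at (16, 11) gives a regular 24-gon of circumradius 2.5 (constant along its height); Subtracting the remaining from the first: starting from the 5×18.5 cube, the 17×26.5 cube at (-3.5, 4.5) partially overlaps it — only the 70.00 mm² overlap (of its 450.50 mm²) is removed, clipping the outline; the r=2.5 cylinder at (16, 11) misses the remaining region (no effect) — 1 connected region; the r=5.5 sphere at (5, 15) slices to a regular 24-gon of circumradius 5.471 (√(r²−h²) with h=0.56 from center); After the difference (first − rest): starting from that combined region, the r=5.5 sphere at (5, 15) misses the remaining region (no effect) — 1 connected region. The result has 1 disconnected region.

1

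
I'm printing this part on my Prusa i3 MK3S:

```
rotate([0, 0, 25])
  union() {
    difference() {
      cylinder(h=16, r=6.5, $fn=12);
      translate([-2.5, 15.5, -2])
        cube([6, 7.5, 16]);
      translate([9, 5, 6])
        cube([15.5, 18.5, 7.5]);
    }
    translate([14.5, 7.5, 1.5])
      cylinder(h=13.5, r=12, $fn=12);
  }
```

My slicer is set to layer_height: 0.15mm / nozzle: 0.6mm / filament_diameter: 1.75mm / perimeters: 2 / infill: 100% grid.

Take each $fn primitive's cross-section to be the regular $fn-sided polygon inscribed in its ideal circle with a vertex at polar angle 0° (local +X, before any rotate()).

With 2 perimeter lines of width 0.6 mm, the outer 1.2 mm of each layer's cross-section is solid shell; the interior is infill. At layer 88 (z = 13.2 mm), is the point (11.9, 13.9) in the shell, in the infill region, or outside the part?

infill

At z = 13.2 mm: the r=6.5 cylinder contributes a regular 12-gon of circumradius 6.5; the cube at (-2.5, 15.5) is present — its section is the full 6×7.5 rectangle; the cube at (9, 5) (footprint 15.5×18.5) is included at this height; Subtracting the remaining from the first: starting from the r=6.5 cylinder, the 6×7.5 cube at (-2.5, 15.5) misses the remaining region (no effect); the 15.5×18.5 cube at (9, 5) misses the remaining region (no effect) — 1 connected region; the r=12 cylinder at (14.5, 7.5) contributes a regular 12-gon of circumradius 12; Combining (union): the regions partially overlap (shared area 8.63 mm²), so overlapping operands fuse into one piece — 1 connected region; (whole slice rotated 25° about Z — lengths, areas and connectivity unchanged). Overall, the cross-section is a single solid region. Undo the 25° rotation: the query point maps to (16.659, 7.569) in the un-rotated model frame. The nearest boundary edge runs (24.89, 13.50)→(26.50, 7.50); distance from the point to it = 9.49 mm. The point is inside the cross-section and 9.49 mm from the nearest boundary — more than the 1.2 mm shell width (2 × 0.6), so it's in the infill interior.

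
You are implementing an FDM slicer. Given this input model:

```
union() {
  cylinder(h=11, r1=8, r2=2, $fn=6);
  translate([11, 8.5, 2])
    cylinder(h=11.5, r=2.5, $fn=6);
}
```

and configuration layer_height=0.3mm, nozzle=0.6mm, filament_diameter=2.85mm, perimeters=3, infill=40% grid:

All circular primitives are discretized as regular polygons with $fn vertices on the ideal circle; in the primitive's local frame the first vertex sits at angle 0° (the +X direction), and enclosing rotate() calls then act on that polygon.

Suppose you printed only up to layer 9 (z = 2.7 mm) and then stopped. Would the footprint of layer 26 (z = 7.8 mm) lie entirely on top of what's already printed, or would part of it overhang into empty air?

entirely on top

Compare the two slices. At z = 2.7: the cone: at t=0.245 of its height the radius interpolates to r₁+(r₂−r₁)t = 6.527, giving a regular 6-gon of that circumradius (area = (6/2)·6.527²·sin(360°/6) = 110.69 mm²); the r=2.5 cylinder at (11, 8.5) contributes a regular 6-gon of circumradius 2.5 (area = (6/2)·2.500²·sin(360°/6) = 16.24 mm²); Merging all regions: the 2 present regions are separate (no shared area or edge), so areas and boundary lengths simply add and each stays a separate island — area = 126.93 mm². At z = 7.8: the cone (r1=8→r2=2) has section circumradius 3.745 here — a regular 6-gon (area = (6/2)·3.745²·sin(360°/6) = 36.45 mm²); the r=2.5 cylinder at (11, 8.5) contributes a regular 6-gon of circumradius 2.5 (area = (6/2)·2.500²·sin(360°/6) = 16.24 mm²); Combining (union): the 2 present regions are separate (no shared area or edge), so areas and boundary lengths simply add and each stays a separate island — area = 52.68 mm². Checking containment: the cross-section at z = 7.8 is a subset of the cross-section at z = 2.7.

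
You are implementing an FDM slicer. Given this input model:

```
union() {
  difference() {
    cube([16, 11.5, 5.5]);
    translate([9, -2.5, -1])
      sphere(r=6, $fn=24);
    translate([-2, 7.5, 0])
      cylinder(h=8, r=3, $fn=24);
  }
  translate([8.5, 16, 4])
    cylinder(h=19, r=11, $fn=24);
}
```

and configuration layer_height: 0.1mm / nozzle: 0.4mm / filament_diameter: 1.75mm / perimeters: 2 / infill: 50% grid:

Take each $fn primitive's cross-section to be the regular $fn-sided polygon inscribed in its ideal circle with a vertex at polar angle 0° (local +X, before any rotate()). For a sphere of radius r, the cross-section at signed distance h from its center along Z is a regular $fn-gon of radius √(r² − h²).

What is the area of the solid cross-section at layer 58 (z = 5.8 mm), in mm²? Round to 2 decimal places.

At z = 5.8 mm: the cube is not intersected at this z (z outside [0, 5.5]); the sphere at (9, -2.5) does not reach this height (|z−center|=6.800 > r=6); the cylinder at (-2, 7.5): section is a regular 24-gon, circumradius r=3 (area = (24/2)·3.000²·sin(360°/24) = 27.95 mm²); Subtracting the remaining from the first: the first operand is absent here, so nothing remains; the cylinder at (8.5, 16): section is a regular 24-gon, circumradius r=11 (area = (24/2)·11.000²·sin(360°/24) = 375.81 mm²); Combining (union): only the r=11 cylinder at (8.5, 16) is present, so the union is just that shape — area = 375.81 mm². Overall, the cross-section is a single solid region. Net area = 375.81 mm².

375.81 mm²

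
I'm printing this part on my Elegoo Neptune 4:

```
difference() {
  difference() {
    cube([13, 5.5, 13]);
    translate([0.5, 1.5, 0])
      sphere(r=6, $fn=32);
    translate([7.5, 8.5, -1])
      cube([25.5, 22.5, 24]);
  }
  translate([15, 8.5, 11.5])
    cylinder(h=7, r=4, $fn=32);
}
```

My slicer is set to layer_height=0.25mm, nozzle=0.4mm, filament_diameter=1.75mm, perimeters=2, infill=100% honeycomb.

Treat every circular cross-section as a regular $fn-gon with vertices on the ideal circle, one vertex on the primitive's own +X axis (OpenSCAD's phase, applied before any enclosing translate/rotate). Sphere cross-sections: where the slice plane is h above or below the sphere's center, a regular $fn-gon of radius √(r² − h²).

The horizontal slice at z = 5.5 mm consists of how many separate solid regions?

1

At z = 5.5 mm: the 13×5.5 cube contributes its full rectangle; the r=6 sphere at (0.5, 1.5) slices to a regular 32-gon of circumradius 2.398 (√(r²−h²) with h=5.5 from center); the cube at (7.5, 8.5) is present — its section is the full 25.5×22.5 rectangle; Taking the first minus the rest: starting from the 13×5.5 cube, the r=6 sphere at (0.5, 1.5) partially overlaps it — only the 9.76 mm² overlap (of its 17.95 mm²) is removed, clipping the outline; the 25.5×22.5 cube at (7.5, 8.5) misses the remaining region (no effect) — 1 connected region; the cylinder at (15, 8.5) is not intersected at this z (z outside [11.5, 18.5]); Subtracting the remaining from the first: none of the subtracted shapes is present at this height, so the result so far is unchanged — 1 connected region. The result has 1 disconnected region.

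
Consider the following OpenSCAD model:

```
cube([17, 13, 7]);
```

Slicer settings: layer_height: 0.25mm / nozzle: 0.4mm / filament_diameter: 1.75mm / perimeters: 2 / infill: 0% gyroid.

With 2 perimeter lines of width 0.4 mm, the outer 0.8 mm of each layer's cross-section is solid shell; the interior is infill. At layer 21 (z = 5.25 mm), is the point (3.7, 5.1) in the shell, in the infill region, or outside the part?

At z = 5.25 mm: the cube is present — its section is the full 17×13 rectangle. Overall, the cross-section is a single solid region. The nearest boundary edge runs (0.00, 13.00)→(0.00, 0.00); distance from the point to it = 3.70 mm. The point is inside the cross-section and 3.70 mm from the nearest boundary — more than the 0.8 mm shell width (2 × 0.4), so it's in the infill interior.

infill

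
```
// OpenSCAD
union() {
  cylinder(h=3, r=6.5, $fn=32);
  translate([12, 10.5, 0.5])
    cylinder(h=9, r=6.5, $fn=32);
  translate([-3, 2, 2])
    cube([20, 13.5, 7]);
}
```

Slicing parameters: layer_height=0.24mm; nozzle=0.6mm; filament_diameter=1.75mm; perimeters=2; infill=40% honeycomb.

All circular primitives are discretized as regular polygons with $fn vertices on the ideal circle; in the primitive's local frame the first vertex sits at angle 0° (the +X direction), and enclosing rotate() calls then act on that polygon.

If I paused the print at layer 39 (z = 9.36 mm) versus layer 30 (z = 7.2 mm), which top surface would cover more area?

layer 30 (z = 7.2 mm)

Layer 39 (z = 9.36): the cylinder is absent (z outside [0, 3]); the r=6.5 cylinder at (12, 10.5) gives a regular 32-gon of circumradius 6.5 (constant along its height) (area = (32/2)·6.500²·sin(360°/32) = 131.88 mm²); the cube at (-3, 2) is absent (z outside [2, 9]); Merging all regions: only the r=6.5 cylinder at (12, 10.5) is present, so the union is just that shape — area = 131.88 mm². So its area = 131.88 mm². Layer 30 (z = 7.2): the cylinder is not intersected at this z (z outside [0, 3]); the cylinder at (12, 10.5): section is a regular 32-gon, circumradius r=6.5 (area = (32/2)·6.500²·sin(360°/32) = 131.88 mm²); the cube at (-3, 2) is present — its section is the full 20×13.5 rectangle (area 270.00 mm²); Combining (union): the regions partially overlap — summed areas 401.88 mm² minus the doubly-counted overlap 115.22 mm² gives 286.66 mm² — area = 286.66 mm². So its area = 286.66 mm². Layer 30 is larger (286.66 vs 131.88 mm²).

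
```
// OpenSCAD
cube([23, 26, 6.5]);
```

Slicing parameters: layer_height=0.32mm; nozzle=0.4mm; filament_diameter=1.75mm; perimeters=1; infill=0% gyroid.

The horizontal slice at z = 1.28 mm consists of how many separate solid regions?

1

At z = 1.28 mm: the cube (footprint 23×26) is included at this height. The result has 1 disconnected region.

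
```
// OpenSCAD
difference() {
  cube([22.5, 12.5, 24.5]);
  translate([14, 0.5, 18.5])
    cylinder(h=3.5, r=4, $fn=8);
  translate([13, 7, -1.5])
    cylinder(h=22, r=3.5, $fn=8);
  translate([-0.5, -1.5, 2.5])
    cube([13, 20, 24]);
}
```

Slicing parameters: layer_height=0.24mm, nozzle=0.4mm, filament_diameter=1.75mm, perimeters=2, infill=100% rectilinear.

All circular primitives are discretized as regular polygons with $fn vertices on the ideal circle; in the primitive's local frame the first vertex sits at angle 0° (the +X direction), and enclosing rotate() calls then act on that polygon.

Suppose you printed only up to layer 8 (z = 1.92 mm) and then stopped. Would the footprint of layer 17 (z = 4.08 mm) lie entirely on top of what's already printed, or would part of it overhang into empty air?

Compare the two slices. At z = 1.92: the cube (footprint 22.5×12.5) is included at this height (area 281.25 mm²); the cylinder at (14, 0.5) is not intersected at this z (z outside [18.5, 22]); the r=3.5 cylinder at (13, 7) gives a regular 8-gon of circumradius 3.5 (constant along its height) (area = (8/2)·3.500²·sin(360°/8) = 34.65 mm²); the cube at (-0.5, -1.5) is absent (z outside [2.5, 26.5]); After the difference (first − rest): starting from the 22.5×12.5 cube (281.25 mm²), the r=3.5 cylinder at (13, 7) lies wholly inside it (removes its full 34.65 mm² and its 21.43 mm outline becomes a hole wall) — area = 246.60 mm². At z = 4.08: the cube is present — its section is the full 22.5×12.5 rectangle (area 281.25 mm²); the cylinder at (14, 0.5) is absent (z outside [18.5, 22]); the cylinder at (13, 7): section is a regular 8-gon, circumradius r=3.5 (area = (8/2)·3.500²·sin(360°/8) = 34.65 mm²); the cube at (-0.5, -1.5) is present — its section is the full 13×20 rectangle (area 260.00 mm²); Subtracting the remaining from the first: starting from the 22.5×12.5 cube (281.25 mm²), the r=3.5 cylinder at (13, 7) lies wholly inside it (removes its full 34.65 mm² and its 21.43 mm outline becomes a hole wall); the 13×20 cube at (-0.5, -1.5) partially overlaps it — only the 142.32 mm² overlap (of its 260.00 mm²) is removed, clipping the outline — area = 104.28 mm². Checking containment: the cross-section at z = 4.08 is a subset of the cross-section at z = 1.92.

entirely on top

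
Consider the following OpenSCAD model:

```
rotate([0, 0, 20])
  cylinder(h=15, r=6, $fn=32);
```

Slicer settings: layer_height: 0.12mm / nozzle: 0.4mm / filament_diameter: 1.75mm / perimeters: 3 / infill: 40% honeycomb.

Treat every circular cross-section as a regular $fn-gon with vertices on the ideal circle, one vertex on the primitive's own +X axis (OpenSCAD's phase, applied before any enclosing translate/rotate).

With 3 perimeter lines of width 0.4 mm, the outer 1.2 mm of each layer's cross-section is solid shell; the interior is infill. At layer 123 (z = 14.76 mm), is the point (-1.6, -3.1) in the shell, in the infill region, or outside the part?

At z = 14.76 mm: the r=6 cylinder contributes a regular 32-gon of circumradius 6; (rotated 20° about Z; rotation is an isometry so areas/perimeters/island counts are preserved). Overall, the cross-section is a single solid region. Undo the 20° rotation: the query point maps to (-2.564, -2.366) in the un-rotated model frame. The nearest boundary edge runs (-4.99, -3.33)→(-4.24, -4.24); distance from the point to it = 2.49 mm. The point is inside the cross-section and 2.49 mm from the nearest boundary — more than the 1.2 mm shell width (3 × 0.4), so it's in the infill interior.

infill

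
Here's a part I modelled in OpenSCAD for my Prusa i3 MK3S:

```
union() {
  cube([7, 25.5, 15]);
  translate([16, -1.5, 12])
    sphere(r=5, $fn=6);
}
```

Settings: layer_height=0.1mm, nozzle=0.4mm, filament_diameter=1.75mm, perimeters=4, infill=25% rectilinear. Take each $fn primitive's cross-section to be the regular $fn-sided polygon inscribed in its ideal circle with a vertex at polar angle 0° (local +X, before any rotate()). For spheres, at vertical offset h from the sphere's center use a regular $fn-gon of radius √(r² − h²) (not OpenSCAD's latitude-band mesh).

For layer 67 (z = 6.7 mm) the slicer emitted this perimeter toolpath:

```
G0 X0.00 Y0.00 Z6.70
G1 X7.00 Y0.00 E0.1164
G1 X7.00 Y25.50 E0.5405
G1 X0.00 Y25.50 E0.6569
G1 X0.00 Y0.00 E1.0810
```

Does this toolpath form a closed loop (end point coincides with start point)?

Start point (G0): (0.00, 0.00). End point (last G1): the path returns to the start — closed.

yes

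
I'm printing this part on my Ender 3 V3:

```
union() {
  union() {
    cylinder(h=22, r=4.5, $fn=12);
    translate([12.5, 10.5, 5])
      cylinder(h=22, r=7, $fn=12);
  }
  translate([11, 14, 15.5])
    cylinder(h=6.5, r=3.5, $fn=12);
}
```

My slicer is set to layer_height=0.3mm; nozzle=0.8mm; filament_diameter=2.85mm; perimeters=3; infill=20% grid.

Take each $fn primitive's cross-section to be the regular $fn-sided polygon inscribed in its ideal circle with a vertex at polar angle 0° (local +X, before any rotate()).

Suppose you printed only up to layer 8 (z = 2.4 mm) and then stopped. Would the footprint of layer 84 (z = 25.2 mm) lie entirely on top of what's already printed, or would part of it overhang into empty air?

part overhangs

Compare the two slices. At z = 2.4: the r=4.5 cylinder gives a regular 12-gon of circumradius 4.5 (constant along its height) (area = (12/2)·4.500²·sin(360°/12) = 60.75 mm²); the cylinder at (12.5, 10.5) is not intersected at this z (z outside [5, 27]); Combining (union): only the r=4.5 cylinder is present, so the union is just that shape — area = 60.75 mm²; the cylinder at (11, 14) is absent (z outside [15.5, 22]); Merging all regions: only that combined region is present, so the union is just that shape — area = 60.75 mm². At z = 25.2: the cylinder does not reach this height (z outside [0, 22]); the r=7 cylinder at (12.5, 10.5) contributes a regular 12-gon of circumradius 7 (area = (12/2)·7.000²·sin(360°/12) = 147.00 mm²); Taking the union: only the r=7 cylinder at (12.5, 10.5) is present, so the union is just that shape — area = 147.00 mm²; the cylinder at (11, 14) does not reach this height (z outside [15.5, 22]); Taking the union: only the result so far is present, so the union is just that shape — area = 147.00 mm². Checking containment: at z = 25.2 the cross-section extends beyond the z = 2.4 cross-section by about 147.00 mm².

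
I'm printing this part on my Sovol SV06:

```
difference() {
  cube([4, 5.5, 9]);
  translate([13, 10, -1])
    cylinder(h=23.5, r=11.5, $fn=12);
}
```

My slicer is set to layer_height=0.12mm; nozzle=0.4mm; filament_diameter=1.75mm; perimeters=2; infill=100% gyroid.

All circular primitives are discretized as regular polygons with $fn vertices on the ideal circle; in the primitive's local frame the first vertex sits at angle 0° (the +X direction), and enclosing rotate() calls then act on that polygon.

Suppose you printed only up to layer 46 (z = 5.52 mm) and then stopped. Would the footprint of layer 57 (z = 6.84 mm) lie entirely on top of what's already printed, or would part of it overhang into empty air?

Compare the two slices. At z = 5.52: the cube is present — its section is the full 4×5.5 rectangle (area 22.00 mm²); the r=11.5 cylinder at (13, 10) gives a regular 12-gon of circumradius 11.5 (constant along its height) (area = (12/2)·11.500²·sin(360°/12) = 396.75 mm²); After the difference (first − rest): starting from the 4×5.5 cube (22.00 mm²), the r=11.5 cylinder at (13, 10) partially overlaps it — only the 1.87 mm² overlap (of its 396.75 mm²) is removed, clipping the outline — area = 20.13 mm². At z = 6.84: the cube (footprint 4×5.5) is included at this height (area 22.00 mm²); the r=11.5 cylinder at (13, 10) contributes a regular 12-gon of circumradius 11.5 (area = (12/2)·11.500²·sin(360°/12) = 396.75 mm²); After the difference (first − rest): starting from the 4×5.5 cube (22.00 mm²), the r=11.5 cylinder at (13, 10) partially overlaps it — only the 1.87 mm² overlap (of its 396.75 mm²) is removed, clipping the outline — area = 20.13 mm². Checking containment: the cross-section at z = 6.84 is a subset of the cross-section at z = 5.52.

entirely on top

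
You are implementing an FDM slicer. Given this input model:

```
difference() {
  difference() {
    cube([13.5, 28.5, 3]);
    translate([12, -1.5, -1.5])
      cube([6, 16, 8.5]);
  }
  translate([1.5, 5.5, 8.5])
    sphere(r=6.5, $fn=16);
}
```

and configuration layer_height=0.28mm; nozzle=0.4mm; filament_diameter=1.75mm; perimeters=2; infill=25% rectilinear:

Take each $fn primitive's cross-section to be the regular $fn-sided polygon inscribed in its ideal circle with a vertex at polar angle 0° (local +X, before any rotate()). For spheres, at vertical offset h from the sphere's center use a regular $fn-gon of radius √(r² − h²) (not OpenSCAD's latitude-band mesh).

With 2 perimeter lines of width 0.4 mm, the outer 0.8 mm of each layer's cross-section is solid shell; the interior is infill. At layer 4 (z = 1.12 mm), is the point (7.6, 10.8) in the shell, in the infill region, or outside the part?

infill

At z = 1.12 mm: the 13.5×28.5 cube contributes its full rectangle; the cube at (12, -1.5) (footprint 6×16) is included at this height; After the difference (first − rest): starting from the 13.5×28.5 cube, the 6×16 cube at (12, -1.5) partially overlaps it — only the 21.75 mm² overlap (of its 96.00 mm²) is removed, clipping the outline — 1 connected region; the sphere at (1.5, 5.5) is not intersected at this z (|z−center|=7.380 > r=6.5); After the difference (first − rest): none of the subtracted shapes is present at this height, so that combined region is unchanged — 1 connected region. Overall, the cross-section is a single solid region. The nearest boundary edge runs (12.00, 14.50)→(12.00, 0.00); distance from the point to it = 4.40 mm. The point is inside the cross-section and 4.40 mm from the nearest boundary — more than the 0.8 mm shell width (2 × 0.4), so it's in the infill interior.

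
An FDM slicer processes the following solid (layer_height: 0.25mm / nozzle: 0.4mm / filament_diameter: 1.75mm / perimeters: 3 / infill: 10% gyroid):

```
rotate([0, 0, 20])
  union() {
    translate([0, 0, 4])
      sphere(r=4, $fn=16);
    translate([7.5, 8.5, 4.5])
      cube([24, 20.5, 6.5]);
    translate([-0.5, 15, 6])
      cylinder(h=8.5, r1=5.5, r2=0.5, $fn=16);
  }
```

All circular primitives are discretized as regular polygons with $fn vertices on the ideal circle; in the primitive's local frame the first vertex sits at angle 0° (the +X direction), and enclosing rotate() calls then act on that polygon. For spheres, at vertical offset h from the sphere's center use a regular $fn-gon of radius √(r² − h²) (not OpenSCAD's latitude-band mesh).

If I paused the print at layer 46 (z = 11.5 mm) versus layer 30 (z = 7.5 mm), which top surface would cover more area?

layer 30 (z = 7.5 mm)

Layer 46 (z = 11.5): the sphere is not intersected at this z (|z−center|=7.500 > r=4); the cube at (7.5, 8.5) is not intersected at this z (z outside [4.5, 11]); the cone at (-0.5, 15) contributes a regular 16-gon of circumradius 2.265 (interpolated between r1=5.5 and r2=0.5 at t=0.647) (area = (16/2)·2.265²·sin(360°/16) = 15.70 mm²); Taking the union: only the cone at (-0.5, 15) is present, so the union is just that shape — area = 15.70 mm²; (rotated 20° about Z; rotation is an isometry so areas/perimeters/island counts are preserved). So its area = 15.70 mm². Layer 30 (z = 7.5): the r=4 sphere contributes a regular 16-gon of circumradius √(4²−3.5²) = 1.936 (area = (16/2)·1.936²·sin(360°/16) = 11.48 mm²); the cube at (7.5, 8.5) is present — its section is the full 24×20.5 rectangle (area 492.00 mm²); the cone at (-0.5, 15) contributes a regular 16-gon of circumradius 4.618 (interpolated between r1=5.5 and r2=0.5 at t=0.176) (area = (16/2)·4.618²·sin(360°/16) = 65.28 mm²); Combining (union): the 3 present regions are separate (no shared area or edge), so areas and boundary lengths simply add and each stays a separate island — area = 568.76 mm²; (whole slice rotated 20° about Z — lengths, areas and connectivity unchanged). So its area = 568.76 mm². Layer 30 is larger (568.76 vs 15.70 mm²).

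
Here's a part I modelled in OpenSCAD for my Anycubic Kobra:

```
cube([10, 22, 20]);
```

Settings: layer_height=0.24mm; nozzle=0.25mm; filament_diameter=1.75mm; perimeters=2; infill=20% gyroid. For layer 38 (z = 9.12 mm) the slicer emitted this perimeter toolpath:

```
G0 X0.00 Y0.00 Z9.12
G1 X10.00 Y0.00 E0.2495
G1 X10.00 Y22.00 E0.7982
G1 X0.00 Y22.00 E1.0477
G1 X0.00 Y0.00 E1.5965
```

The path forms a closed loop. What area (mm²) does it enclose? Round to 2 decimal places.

220.00 mm²

Apply the shoelace formula to the sequence of (X, Y) vertices; enclosed area = 220.00 mm².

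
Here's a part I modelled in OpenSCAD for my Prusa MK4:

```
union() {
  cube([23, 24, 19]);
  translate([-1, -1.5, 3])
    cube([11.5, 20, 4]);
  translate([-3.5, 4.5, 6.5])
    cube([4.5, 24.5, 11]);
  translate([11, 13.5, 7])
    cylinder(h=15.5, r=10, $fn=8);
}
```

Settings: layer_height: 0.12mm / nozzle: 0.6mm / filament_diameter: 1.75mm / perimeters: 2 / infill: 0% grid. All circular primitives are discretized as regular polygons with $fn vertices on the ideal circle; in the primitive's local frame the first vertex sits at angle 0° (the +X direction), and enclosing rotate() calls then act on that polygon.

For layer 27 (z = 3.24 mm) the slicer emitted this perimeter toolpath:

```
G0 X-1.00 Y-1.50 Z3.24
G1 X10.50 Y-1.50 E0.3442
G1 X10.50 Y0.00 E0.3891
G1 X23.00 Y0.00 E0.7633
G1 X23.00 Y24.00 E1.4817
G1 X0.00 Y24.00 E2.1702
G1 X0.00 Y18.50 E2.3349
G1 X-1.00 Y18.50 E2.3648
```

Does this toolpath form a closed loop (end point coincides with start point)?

Start point (G0): (-1.00, -1.50). End point (last G1): the path does not return to the start — open.

no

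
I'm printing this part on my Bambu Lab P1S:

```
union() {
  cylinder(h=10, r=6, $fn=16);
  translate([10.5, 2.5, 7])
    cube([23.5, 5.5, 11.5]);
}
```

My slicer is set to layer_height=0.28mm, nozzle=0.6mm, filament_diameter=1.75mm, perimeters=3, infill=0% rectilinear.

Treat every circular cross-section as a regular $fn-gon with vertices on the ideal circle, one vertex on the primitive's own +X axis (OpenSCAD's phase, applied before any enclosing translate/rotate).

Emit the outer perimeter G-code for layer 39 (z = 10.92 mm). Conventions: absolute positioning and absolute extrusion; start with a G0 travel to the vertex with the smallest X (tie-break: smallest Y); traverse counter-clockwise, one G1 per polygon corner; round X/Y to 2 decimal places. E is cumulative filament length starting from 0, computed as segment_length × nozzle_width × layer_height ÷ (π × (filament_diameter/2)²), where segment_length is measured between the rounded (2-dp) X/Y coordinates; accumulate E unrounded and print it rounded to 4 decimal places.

G0 X10.50 Y2.50 Z10.92
G1 X34.00 Y2.50 E1.6414
G1 X34.00 Y8.00 E2.0255
G1 X10.50 Y8.00 E3.6669
G1 X10.50 Y2.50 E4.0511

At z = 10.92 mm: the cylinder is not intersected at this z (z outside [0, 10]); the cube at (10.5, 2.5) is present — its section is the full 23.5×5.5 rectangle; Combining (union): only the 23.5×5.5 cube at (10.5, 2.5) is present, so the union is just that shape — 1 connected region. The outline is a single polygon with 4 vertices. Extrusion per mm of travel: 0.6 × 0.28 / (π × 0.875²) = 0.069846. Accumulating E over each segment gives final E = 4.0511.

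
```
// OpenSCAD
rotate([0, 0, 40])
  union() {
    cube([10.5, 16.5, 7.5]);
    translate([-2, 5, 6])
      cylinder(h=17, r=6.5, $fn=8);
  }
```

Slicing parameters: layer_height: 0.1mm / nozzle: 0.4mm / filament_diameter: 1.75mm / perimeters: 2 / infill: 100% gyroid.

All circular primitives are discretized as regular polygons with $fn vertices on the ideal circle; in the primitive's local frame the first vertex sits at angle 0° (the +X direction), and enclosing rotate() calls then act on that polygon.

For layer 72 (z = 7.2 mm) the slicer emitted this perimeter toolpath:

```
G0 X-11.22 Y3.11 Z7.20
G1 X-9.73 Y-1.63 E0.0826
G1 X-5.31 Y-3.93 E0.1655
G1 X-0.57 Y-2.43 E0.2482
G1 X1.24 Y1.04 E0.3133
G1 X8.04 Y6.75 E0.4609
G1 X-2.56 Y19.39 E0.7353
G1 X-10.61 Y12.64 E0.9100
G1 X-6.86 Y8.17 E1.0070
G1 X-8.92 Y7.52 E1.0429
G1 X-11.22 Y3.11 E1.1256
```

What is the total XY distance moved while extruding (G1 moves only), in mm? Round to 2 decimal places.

Sum the Euclidean lengths of each G1 segment: total = 67.69 mm.

67.69 mm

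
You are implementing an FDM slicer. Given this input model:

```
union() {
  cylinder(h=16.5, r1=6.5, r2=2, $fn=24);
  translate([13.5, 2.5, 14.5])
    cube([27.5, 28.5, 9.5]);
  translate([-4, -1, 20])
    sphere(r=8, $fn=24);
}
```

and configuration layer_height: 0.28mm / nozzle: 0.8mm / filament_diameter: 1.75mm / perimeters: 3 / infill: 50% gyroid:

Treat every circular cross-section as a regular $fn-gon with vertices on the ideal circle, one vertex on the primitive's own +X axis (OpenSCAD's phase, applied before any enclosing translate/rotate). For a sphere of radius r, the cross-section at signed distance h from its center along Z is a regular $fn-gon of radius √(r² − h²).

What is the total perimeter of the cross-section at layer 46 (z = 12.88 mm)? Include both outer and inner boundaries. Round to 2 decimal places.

At z = 12.88 mm: the cone: at t=0.781 of its height the radius interpolates to r₁+(r₂−r₁)t = 2.987, giving a regular 24-gon of that circumradius (perimeter = 2·24·2.987·sin(180°/24) = 18.72 mm); the cube at (13.5, 2.5) does not reach this height (z outside [14.5, 24]); the sphere at (-4, -1): section is a regular 24-gon, circumradius = √(r²−h²) = √(8²−7.12²) = 3.648 (perimeter = 2·24·3.648·sin(180°/24) = 22.85 mm); Combining (union): the regions partially overlap (shared area 8.80 mm²), so the edge portions inside another operand are dropped and the merged outline is re-measured after clipping — boundary = 29.76 mm. Overall, the cross-section is a single solid region. Total boundary length (outer) = 29.76 mm.

29.76 mm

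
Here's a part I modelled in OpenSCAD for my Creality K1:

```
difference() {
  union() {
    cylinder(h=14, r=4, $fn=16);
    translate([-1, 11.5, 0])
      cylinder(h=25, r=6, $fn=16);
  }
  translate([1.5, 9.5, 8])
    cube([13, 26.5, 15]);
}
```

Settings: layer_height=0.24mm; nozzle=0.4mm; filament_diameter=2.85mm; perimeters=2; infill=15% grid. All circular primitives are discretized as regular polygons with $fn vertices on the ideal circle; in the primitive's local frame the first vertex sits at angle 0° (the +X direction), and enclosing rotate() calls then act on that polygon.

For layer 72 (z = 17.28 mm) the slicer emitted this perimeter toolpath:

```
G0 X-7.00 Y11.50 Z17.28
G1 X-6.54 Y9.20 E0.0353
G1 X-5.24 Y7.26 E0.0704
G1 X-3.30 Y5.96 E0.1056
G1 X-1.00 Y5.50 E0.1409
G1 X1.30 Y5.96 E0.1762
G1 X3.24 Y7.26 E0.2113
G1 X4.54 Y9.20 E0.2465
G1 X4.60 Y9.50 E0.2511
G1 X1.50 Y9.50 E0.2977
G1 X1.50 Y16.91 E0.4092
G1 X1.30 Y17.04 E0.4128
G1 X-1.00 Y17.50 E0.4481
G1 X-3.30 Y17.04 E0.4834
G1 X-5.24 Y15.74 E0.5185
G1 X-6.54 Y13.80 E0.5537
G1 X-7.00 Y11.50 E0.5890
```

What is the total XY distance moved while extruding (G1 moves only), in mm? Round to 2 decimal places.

Sum the Euclidean lengths of each G1 segment: total = 39.14 mm.

39.14 mm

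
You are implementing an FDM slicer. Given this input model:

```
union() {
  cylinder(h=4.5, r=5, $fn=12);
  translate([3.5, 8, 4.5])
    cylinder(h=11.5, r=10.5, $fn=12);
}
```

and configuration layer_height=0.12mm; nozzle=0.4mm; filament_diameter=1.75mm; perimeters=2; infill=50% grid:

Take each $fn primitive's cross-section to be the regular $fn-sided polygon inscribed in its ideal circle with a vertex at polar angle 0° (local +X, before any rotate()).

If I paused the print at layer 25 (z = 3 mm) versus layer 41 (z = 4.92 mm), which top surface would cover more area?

Layer 25 (z = 3): the cylinder: section is a regular 12-gon, circumradius r=5 (area = (12/2)·5.000²·sin(360°/12) = 75.00 mm²); the cylinder at (3.5, 8) is not intersected at this z (z outside [4.5, 16]); Taking the union: only the r=5 cylinder is present, so the union is just that shape — area = 75.00 mm². So its area = 75.00 mm². Layer 41 (z = 4.92): the cylinder does not reach this height (z outside [0, 4.5]); the r=10.5 cylinder at (3.5, 8) contributes a regular 12-gon of circumradius 10.5 (area = (12/2)·10.500²·sin(360°/12) = 330.75 mm²); Merging all regions: only the r=10.5 cylinder at (3.5, 8) is present, so the union is just that shape — area = 330.75 mm². So its area = 330.75 mm². Layer 41 is larger (330.75 vs 75.00 mm²).

layer 41 (z = 4.92 mm)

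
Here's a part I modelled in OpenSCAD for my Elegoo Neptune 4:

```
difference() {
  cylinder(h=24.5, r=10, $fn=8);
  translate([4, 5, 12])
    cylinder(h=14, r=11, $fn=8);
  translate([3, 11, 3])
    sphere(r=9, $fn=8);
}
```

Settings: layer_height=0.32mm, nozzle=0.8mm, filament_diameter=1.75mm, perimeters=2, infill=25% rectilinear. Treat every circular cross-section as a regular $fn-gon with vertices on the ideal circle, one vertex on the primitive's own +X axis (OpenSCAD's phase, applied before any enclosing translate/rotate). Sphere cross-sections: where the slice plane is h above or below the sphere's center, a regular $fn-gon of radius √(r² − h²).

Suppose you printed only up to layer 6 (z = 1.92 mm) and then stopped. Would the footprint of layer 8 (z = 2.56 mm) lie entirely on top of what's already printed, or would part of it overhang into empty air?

entirely on top

Compare the two slices. At z = 1.92: the r=10 cylinder contributes a regular 8-gon of circumradius 10 (area = (8/2)·10.000²·sin(360°/8) = 282.84 mm²); the cylinder at (4, 5) does not reach this height (z outside [12, 26]); the r=9 sphere at (3, 11) slices to a regular 8-gon of circumradius 8.935 (√(r²−h²) with h=1.08 from center) (area = (8/2)·8.935²·sin(360°/8) = 225.80 mm²); Subtracting the remaining from the first: starting from the r=10 cylinder (282.84 mm²), the r=9 sphere at (3, 11) partially overlaps it — only the 62.80 mm² overlap (of its 225.80 mm²) is removed, clipping the outline — area = 220.04 mm². At z = 2.56: the r=10 cylinder gives a regular 8-gon of circumradius 10 (constant along its height) (area = (8/2)·10.000²·sin(360°/8) = 282.84 mm²); the cylinder at (4, 5) is absent (z outside [12, 26]); the r=9 sphere at (3, 11) contributes a regular 8-gon of circumradius √(9²−0.44²) = 8.989 (area = (8/2)·8.989²·sin(360°/8) = 228.56 mm²); After the difference (first − rest): starting from the r=10 cylinder (282.84 mm²), the r=9 sphere at (3, 11) partially overlaps it — only the 63.61 mm² overlap (of its 228.56 mm²) is removed, clipping the outline — area = 219.23 mm². Checking containment: the cross-section at z = 2.56 is a subset of the cross-section at z = 1.92.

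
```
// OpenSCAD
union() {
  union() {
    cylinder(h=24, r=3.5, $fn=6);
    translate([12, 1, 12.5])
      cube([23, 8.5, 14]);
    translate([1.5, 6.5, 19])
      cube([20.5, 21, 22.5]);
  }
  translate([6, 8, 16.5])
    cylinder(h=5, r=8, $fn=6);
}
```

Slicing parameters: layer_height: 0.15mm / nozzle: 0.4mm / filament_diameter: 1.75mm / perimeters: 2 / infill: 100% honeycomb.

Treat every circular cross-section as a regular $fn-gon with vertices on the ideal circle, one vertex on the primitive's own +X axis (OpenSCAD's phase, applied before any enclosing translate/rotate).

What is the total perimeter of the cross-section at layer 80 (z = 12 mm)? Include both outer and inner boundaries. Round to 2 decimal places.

21.00 mm

At z = 12 mm: the r=3.5 cylinder gives a regular 6-gon of circumradius 3.5 (constant along its height) (perimeter = 2·6·3.500·sin(180°/6) = 21.00 mm); the cube at (12, 1) is absent (z outside [12.5, 26.5]); the cube at (1.5, 6.5) does not reach this height (z outside [19, 41.5]); Taking the union: only the r=3.5 cylinder is present, so the union is just that shape — boundary = 21.00 mm; the cylinder at (6, 8) is not intersected at this z (z outside [16.5, 21.5]); Combining (union): only that combined region is present, so the union is just that shape — boundary = 21.00 mm. Overall, the cross-section is a single solid region. Total boundary length (outer) = 21.00 mm.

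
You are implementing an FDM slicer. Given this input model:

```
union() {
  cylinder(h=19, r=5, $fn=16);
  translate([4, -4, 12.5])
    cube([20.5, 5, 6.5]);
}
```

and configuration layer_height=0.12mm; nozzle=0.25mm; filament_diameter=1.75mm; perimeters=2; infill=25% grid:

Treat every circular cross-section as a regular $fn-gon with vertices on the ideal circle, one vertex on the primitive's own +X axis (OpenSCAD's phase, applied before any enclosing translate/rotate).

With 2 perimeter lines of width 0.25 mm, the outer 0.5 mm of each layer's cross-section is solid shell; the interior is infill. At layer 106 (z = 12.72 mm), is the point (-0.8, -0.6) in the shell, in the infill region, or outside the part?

infill

At z = 12.72 mm: the r=5 cylinder gives a regular 16-gon of circumradius 5 (constant along its height); the cube at (4, -4) is present — its section is the full 20.5×5 rectangle; Combining (union): the regions partially overlap (shared area 2.74 mm²), so overlapping operands fuse into one piece — 1 connected region. Overall, the cross-section is a single solid region. The nearest boundary edge runs (-3.54, -3.54)→(-4.62, -1.91); distance from the point to it = 3.91 mm. The point is inside the cross-section and 3.91 mm from the nearest boundary — more than the 0.5 mm shell width (2 × 0.25), so it's in the infill interior.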